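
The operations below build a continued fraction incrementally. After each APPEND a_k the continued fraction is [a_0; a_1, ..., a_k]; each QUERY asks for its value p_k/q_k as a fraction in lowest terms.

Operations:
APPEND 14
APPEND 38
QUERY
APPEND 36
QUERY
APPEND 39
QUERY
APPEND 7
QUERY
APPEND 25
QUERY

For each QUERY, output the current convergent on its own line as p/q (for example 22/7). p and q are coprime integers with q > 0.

APPEND 14: p_0 = 14·1 + 0 = 14, q_0 = 14·0 + 1 = 1 → 14/1
APPEND 38: p_1 = 38·14 + 1 = 533, q_1 = 38·1 + 0 = 38 → 533/38
APPEND 36: p_2 = 36·533 + 14 = 19202, q_2 = 36·38 + 1 = 1369 → 19202/1369
APPEND 39: p_3 = 39·19202 + 533 = 749411, q_3 = 39·1369 + 38 = 53429 → 749411/53429
APPEND 7: p_4 = 7·749411 + 19202 = 5265079, q_4 = 7·53429 + 1369 = 375372 → 5265079/375372
APPEND 25: p_5 = 25·5265079 + 749411 = 132376386, q_5 = 25·375372 + 53429 = 9437729 → 132376386/9437729

533/38
19202/1369
749411/53429
5265079/375372
132376386/9437729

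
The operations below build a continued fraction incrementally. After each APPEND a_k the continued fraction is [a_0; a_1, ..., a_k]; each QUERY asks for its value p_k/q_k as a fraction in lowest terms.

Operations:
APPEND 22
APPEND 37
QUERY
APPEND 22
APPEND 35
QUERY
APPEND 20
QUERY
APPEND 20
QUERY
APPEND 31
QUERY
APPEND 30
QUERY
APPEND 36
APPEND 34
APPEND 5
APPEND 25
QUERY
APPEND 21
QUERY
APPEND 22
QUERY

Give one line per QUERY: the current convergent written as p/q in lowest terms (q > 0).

APPEND 22: p_0 = 22·1 + 0 = 22, q_0 = 22·0 + 1 = 1 → 22/1
APPEND 37: p_1 = 37·22 + 1 = 815, q_1 = 37·1 + 0 = 37 → 815/37
APPEND 22: p_2 = 22·815 + 22 = 17952, q_2 = 22·37 + 1 = 815 → 17952/815
APPEND 35: p_3 = 35·17952 + 815 = 629135, q_3 = 35·815 + 37 = 28562 → 629135/28562
APPEND 20: p_4 = 20·629135 + 17952 = 12600652, q_4 = 20·28562 + 815 = 572055 → 12600652/572055
APPEND 20: p_5 = 20·12600652 + 629135 = 252642175, q_5 = 20·572055 + 28562 = 11469662 → 252642175/11469662
APPEND 31: p_6 = 31·252642175 + 12600652 = 7844508077, q_6 = 31·11469662 + 572055 = 356131577 → 7844508077/356131577
APPEND 30: p_7 = 30·7844508077 + 252642175 = 235587884485, q_7 = 30·356131577 + 11469662 = 10695416972 → 235587884485/10695416972
APPEND 36: p_8 = 36·235587884485 + 7844508077 = 8489008349537, q_8 = 36·10695416972 + 356131577 = 385391142569 → 8489008349537/385391142569
APPEND 34: p_9 = 34·8489008349537 + 235587884485 = 288861871768743, q_9 = 34·385391142569 + 10695416972 = 13113994264318 → 288861871768743/13113994264318
APPEND 5: p_10 = 5·288861871768743 + 8489008349537 = 1452798367193252, q_10 = 5·13113994264318 + 385391142569 = 65955362464159 → 1452798367193252/65955362464159
APPEND 25: p_11 = 25·1452798367193252 + 288861871768743 = 36608821051600043, q_11 = 25·65955362464159 + 13113994264318 = 1661998055868293 → 36608821051600043/1661998055868293
APPEND 21: p_12 = 21·36608821051600043 + 1452798367193252 = 770238040450794155, q_12 = 21·1661998055868293 + 65955362464159 = 34967914535698312 → 770238040450794155/34967914535698312
APPEND 22: p_13 = 22·770238040450794155 + 36608821051600043 = 16981845710969071453, q_13 = 22·34967914535698312 + 1661998055868293 = 770956117841231157 → 16981845710969071453/770956117841231157

815/37
629135/28562
12600652/572055
252642175/11469662
7844508077/356131577
235587884485/10695416972
36608821051600043/1661998055868293
770238040450794155/34967914535698312
16981845710969071453/770956117841231157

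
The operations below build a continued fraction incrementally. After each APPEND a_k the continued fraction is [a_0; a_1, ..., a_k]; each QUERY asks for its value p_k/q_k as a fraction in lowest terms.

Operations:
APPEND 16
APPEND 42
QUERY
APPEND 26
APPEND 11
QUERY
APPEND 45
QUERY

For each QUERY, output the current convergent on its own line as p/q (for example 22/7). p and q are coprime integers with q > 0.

APPEND 16: p_0 = 16·1 + 0 = 16, q_0 = 16·0 + 1 = 1 → 16/1
APPEND 42: p_1 = 42·16 + 1 = 673, q_1 = 42·1 + 0 = 42 → 673/42
APPEND 26: p_2 = 26·673 + 16 = 17514, q_2 = 26·42 + 1 = 1093 → 17514/1093
APPEND 11: p_3 = 11·17514 + 673 = 193327, q_3 = 11·1093 + 42 = 12065 → 193327/12065
APPEND 45: p_4 = 45·193327 + 17514 = 8717229, q_4 = 45·12065 + 1093 = 544018 → 8717229/544018

673/42
193327/12065
8717229/544018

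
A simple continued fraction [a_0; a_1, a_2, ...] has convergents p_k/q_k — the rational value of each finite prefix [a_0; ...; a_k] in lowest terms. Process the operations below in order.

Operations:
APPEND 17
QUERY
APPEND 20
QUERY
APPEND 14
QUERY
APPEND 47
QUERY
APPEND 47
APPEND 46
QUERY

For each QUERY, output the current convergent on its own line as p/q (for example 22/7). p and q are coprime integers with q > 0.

17/1
341/20
4791/281
225518/13227
488015820/28622927

APPEND 17: p_0 = 17·1 + 0 = 17, q_0 = 17·0 + 1 = 1 → 17/1
APPEND 20: p_1 = 20·17 + 1 = 341, q_1 = 20·1 + 0 = 20 → 341/20
APPEND 14: p_2 = 14·341 + 17 = 4791, q_2 = 14·20 + 1 = 281 → 4791/281
APPEND 47: p_3 = 47·4791 + 341 = 225518, q_3 = 47·281 + 20 = 13227 → 225518/13227
APPEND 47: p_4 = 47·225518 + 4791 = 10604137, q_4 = 47·13227 + 281 = 621950 → 10604137/621950
APPEND 46: p_5 = 46·10604137 + 225518 = 488015820, q_5 = 46·621950 + 13227 = 28622927 → 488015820/28622927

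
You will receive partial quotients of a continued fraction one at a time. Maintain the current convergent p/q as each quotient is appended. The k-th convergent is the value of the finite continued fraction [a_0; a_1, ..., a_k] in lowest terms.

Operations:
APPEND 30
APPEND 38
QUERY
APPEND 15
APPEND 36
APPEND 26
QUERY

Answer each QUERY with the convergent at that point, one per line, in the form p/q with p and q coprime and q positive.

1141/38
16094531/536015

APPEND 30: p_0 = 30·1 + 0 = 30, q_0 = 30·0 + 1 = 1 → 30/1
APPEND 38: p_1 = 38·30 + 1 = 1141, q_1 = 38·1 + 0 = 38 → 1141/38
APPEND 15: p_2 = 15·1141 + 30 = 17145, q_2 = 15·38 + 1 = 571 → 17145/571
APPEND 36: p_3 = 36·17145 + 1141 = 618361, q_3 = 36·571 + 38 = 20594 → 618361/20594
APPEND 26: p_4 = 26·618361 + 17145 = 16094531, q_4 = 26·20594 + 571 = 536015 → 16094531/536015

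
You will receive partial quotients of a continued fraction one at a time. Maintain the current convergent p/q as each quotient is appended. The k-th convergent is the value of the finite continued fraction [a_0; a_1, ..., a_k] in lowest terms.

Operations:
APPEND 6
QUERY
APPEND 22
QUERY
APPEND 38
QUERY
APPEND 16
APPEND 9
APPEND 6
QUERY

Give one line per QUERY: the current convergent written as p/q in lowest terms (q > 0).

APPEND 6: p_0 = 6·1 + 0 = 6, q_0 = 6·0 + 1 = 1 → 6/1
APPEND 22: p_1 = 22·6 + 1 = 133, q_1 = 22·1 + 0 = 22 → 133/22
APPEND 38: p_2 = 38·133 + 6 = 5060, q_2 = 38·22 + 1 = 837 → 5060/837
APPEND 16: p_3 = 16·5060 + 133 = 81093, q_3 = 16·837 + 22 = 13414 → 81093/13414
APPEND 9: p_4 = 9·81093 + 5060 = 734897, q_4 = 9·13414 + 837 = 121563 → 734897/121563
APPEND 6: p_5 = 6·734897 + 81093 = 4490475, q_5 = 6·121563 + 13414 = 742792 → 4490475/742792

6/1
133/22
5060/837
4490475/742792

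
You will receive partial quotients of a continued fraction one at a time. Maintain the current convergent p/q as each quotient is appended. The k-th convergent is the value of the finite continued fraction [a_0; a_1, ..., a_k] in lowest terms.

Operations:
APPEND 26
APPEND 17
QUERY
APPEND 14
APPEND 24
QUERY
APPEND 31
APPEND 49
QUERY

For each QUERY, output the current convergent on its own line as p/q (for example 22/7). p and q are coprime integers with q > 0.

443/17
149915/5753
228175972/8756271

APPEND 26: p_0 = 26·1 + 0 = 26, q_0 = 26·0 + 1 = 1 → 26/1
APPEND 17: p_1 = 17·26 + 1 = 443, q_1 = 17·1 + 0 = 17 → 443/17
APPEND 14: p_2 = 14·443 + 26 = 6228, q_2 = 14·17 + 1 = 239 → 6228/239
APPEND 24: p_3 = 24·6228 + 443 = 149915, q_3 = 24·239 + 17 = 5753 → 149915/5753
APPEND 31: p_4 = 31·149915 + 6228 = 4653593, q_4 = 31·5753 + 239 = 178582 → 4653593/178582
APPEND 49: p_5 = 49·4653593 + 149915 = 228175972, q_5 = 49·178582 + 5753 = 8756271 → 228175972/8756271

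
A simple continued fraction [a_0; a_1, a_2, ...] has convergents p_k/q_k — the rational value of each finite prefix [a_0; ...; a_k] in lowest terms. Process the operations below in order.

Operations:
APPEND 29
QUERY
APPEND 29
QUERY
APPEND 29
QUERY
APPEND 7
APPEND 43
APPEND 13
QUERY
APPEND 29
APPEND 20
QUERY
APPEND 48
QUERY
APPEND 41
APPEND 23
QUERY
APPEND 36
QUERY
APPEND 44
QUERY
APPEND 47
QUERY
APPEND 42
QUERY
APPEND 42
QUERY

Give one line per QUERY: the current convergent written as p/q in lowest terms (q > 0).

APPEND 29: p_0 = 29·1 + 0 = 29, q_0 = 29·0 + 1 = 1 → 29/1
APPEND 29: p_1 = 29·29 + 1 = 842, q_1 = 29·1 + 0 = 29 → 842/29
APPEND 29: p_2 = 29·842 + 29 = 24447, q_2 = 29·29 + 1 = 842 → 24447/842
APPEND 7: p_3 = 7·24447 + 842 = 171971, q_3 = 7·842 + 29 = 5923 → 171971/5923
APPEND 43: p_4 = 43·171971 + 24447 = 7419200, q_4 = 43·5923 + 842 = 255531 → 7419200/255531
APPEND 13: p_5 = 13·7419200 + 171971 = 96621571, q_5 = 13·255531 + 5923 = 3327826 → 96621571/3327826
APPEND 29: p_6 = 29·96621571 + 7419200 = 2809444759, q_6 = 29·3327826 + 255531 = 96762485 → 2809444759/96762485
APPEND 20: p_7 = 20·2809444759 + 96621571 = 56285516751, q_7 = 20·96762485 + 3327826 = 1938577526 → 56285516751/1938577526
APPEND 48: p_8 = 48·56285516751 + 2809444759 = 2704514248807, q_8 = 48·1938577526 + 96762485 = 93148483733 → 2704514248807/93148483733
APPEND 41: p_9 = 41·2704514248807 + 56285516751 = 110941369717838, q_9 = 41·93148483733 + 1938577526 = 3821026410579 → 110941369717838/3821026410579
APPEND 23: p_10 = 23·110941369717838 + 2704514248807 = 2554356017759081, q_10 = 23·3821026410579 + 93148483733 = 87976755927050 → 2554356017759081/87976755927050
APPEND 36: p_11 = 36·2554356017759081 + 110941369717838 = 92067758009044754, q_11 = 36·87976755927050 + 3821026410579 = 3170984239784379 → 92067758009044754/3170984239784379
APPEND 44: p_12 = 44·92067758009044754 + 2554356017759081 = 4053535708415728257, q_12 = 44·3170984239784379 + 87976755927050 = 139611283306439726 → 4053535708415728257/139611283306439726
APPEND 47: p_13 = 47·4053535708415728257 + 92067758009044754 = 190608246053548272833, q_13 = 47·139611283306439726 + 3170984239784379 = 6564901299642451501 → 190608246053548272833/6564901299642451501
APPEND 42: p_14 = 42·190608246053548272833 + 4053535708415728257 = 8009599869957443187243, q_14 = 42·6564901299642451501 + 139611283306439726 = 275865465868289402768 → 8009599869957443187243/275865465868289402768
APPEND 42: p_15 = 42·8009599869957443187243 + 190608246053548272833 = 336593802784266162137039, q_15 = 42·275865465868289402768 + 6564901299642451501 = 11592914467767797367757 → 336593802784266162137039/11592914467767797367757

29/1
842/29
24447/842
96621571/3327826
56285516751/1938577526
2704514248807/93148483733
2554356017759081/87976755927050
92067758009044754/3170984239784379
4053535708415728257/139611283306439726
190608246053548272833/6564901299642451501
8009599869957443187243/275865465868289402768
336593802784266162137039/11592914467767797367757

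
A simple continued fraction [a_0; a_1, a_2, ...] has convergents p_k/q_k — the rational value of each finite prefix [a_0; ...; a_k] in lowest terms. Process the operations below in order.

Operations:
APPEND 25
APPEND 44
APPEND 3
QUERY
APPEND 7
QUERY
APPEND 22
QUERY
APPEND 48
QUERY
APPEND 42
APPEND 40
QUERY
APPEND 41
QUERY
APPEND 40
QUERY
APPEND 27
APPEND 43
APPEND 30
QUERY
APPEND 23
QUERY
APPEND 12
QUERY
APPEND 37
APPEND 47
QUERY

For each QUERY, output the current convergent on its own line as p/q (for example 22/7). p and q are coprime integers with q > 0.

3328/133
24397/975
540062/21583
25947373/1036959
43639136493/1743991399
1790294925941/71547221220
71655436174133/2863632840199
2502154472556367802/99995926358617533
57632893468312617455/2303236924139026957
694096876092307777262/27738839016026941017
1210437310393626225456265/48373832023321411636559

APPEND 25: p_0 = 25·1 + 0 = 25, q_0 = 25·0 + 1 = 1 → 25/1
APPEND 44: p_1 = 44·25 + 1 = 1101, q_1 = 44·1 + 0 = 44 → 1101/44
APPEND 3: p_2 = 3·1101 + 25 = 3328, q_2 = 3·44 + 1 = 133 → 3328/133
APPEND 7: p_3 = 7·3328 + 1101 = 24397, q_3 = 7·133 + 44 = 975 → 24397/975
APPEND 22: p_4 = 22·24397 + 3328 = 540062, q_4 = 22·975 + 133 = 21583 → 540062/21583
APPEND 48: p_5 = 48·540062 + 24397 = 25947373, q_5 = 48·21583 + 975 = 1036959 → 25947373/1036959
APPEND 42: p_6 = 42·25947373 + 540062 = 1090329728, q_6 = 42·1036959 + 21583 = 43573861 → 1090329728/43573861
APPEND 40: p_7 = 40·1090329728 + 25947373 = 43639136493, q_7 = 40·43573861 + 1036959 = 1743991399 → 43639136493/1743991399
APPEND 41: p_8 = 41·43639136493 + 1090329728 = 1790294925941, q_8 = 41·1743991399 + 43573861 = 71547221220 → 1790294925941/71547221220
APPEND 40: p_9 = 40·1790294925941 + 43639136493 = 71655436174133, q_9 = 40·71547221220 + 1743991399 = 2863632840199 → 71655436174133/2863632840199
APPEND 27: p_10 = 27·71655436174133 + 1790294925941 = 1936487071627532, q_10 = 27·2863632840199 + 71547221220 = 77389633906593 → 1936487071627532/77389633906593
APPEND 43: p_11 = 43·1936487071627532 + 71655436174133 = 83340599516158009, q_11 = 43·77389633906593 + 2863632840199 = 3330617890823698 → 83340599516158009/3330617890823698
APPEND 30: p_12 = 30·83340599516158009 + 1936487071627532 = 2502154472556367802, q_12 = 30·3330617890823698 + 77389633906593 = 99995926358617533 → 2502154472556367802/99995926358617533
APPEND 23: p_13 = 23·2502154472556367802 + 83340599516158009 = 57632893468312617455, q_13 = 23·99995926358617533 + 3330617890823698 = 2303236924139026957 → 57632893468312617455/2303236924139026957
APPEND 12: p_14 = 12·57632893468312617455 + 2502154472556367802 = 694096876092307777262, q_14 = 12·2303236924139026957 + 99995926358617533 = 27738839016026941017 → 694096876092307777262/27738839016026941017
APPEND 37: p_15 = 37·694096876092307777262 + 57632893468312617455 = 25739217308883700376149, q_15 = 37·27738839016026941017 + 2303236924139026957 = 1028640280517135844586 → 25739217308883700376149/1028640280517135844586
APPEND 47: p_16 = 47·25739217308883700376149 + 694096876092307777262 = 1210437310393626225456265, q_16 = 47·1028640280517135844586 + 27738839016026941017 = 48373832023321411636559 → 1210437310393626225456265/48373832023321411636559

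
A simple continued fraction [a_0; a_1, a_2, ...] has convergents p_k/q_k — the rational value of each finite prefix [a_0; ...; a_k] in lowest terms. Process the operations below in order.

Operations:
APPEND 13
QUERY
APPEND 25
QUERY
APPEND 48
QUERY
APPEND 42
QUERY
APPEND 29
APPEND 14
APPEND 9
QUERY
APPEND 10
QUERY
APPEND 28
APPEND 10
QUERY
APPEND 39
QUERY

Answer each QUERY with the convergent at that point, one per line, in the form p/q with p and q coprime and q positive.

APPEND 13: p_0 = 13·1 + 0 = 13, q_0 = 13·0 + 1 = 1 → 13/1
APPEND 25: p_1 = 25·13 + 1 = 326, q_1 = 25·1 + 0 = 25 → 326/25
APPEND 48: p_2 = 48·326 + 13 = 15661, q_2 = 48·25 + 1 = 1201 → 15661/1201
APPEND 42: p_3 = 42·15661 + 326 = 658088, q_3 = 42·1201 + 25 = 50467 → 658088/50467
APPEND 29: p_4 = 29·658088 + 15661 = 19100213, q_4 = 29·50467 + 1201 = 1464744 → 19100213/1464744
APPEND 14: p_5 = 14·19100213 + 658088 = 268061070, q_5 = 14·1464744 + 50467 = 20556883 → 268061070/20556883
APPEND 9: p_6 = 9·268061070 + 19100213 = 2431649843, q_6 = 9·20556883 + 1464744 = 186476691 → 2431649843/186476691
APPEND 10: p_7 = 10·2431649843 + 268061070 = 24584559500, q_7 = 10·186476691 + 20556883 = 1885323793 → 24584559500/1885323793
APPEND 28: p_8 = 28·24584559500 + 2431649843 = 690799315843, q_8 = 28·1885323793 + 186476691 = 52975542895 → 690799315843/52975542895
APPEND 10: p_9 = 10·690799315843 + 24584559500 = 6932577717930, q_9 = 10·52975542895 + 1885323793 = 531640752743 → 6932577717930/531640752743
APPEND 39: p_10 = 39·6932577717930 + 690799315843 = 271061330315113, q_10 = 39·531640752743 + 52975542895 = 20786964899872 → 271061330315113/20786964899872

13/1
326/25
15661/1201
658088/50467
2431649843/186476691
24584559500/1885323793
6932577717930/531640752743
271061330315113/20786964899872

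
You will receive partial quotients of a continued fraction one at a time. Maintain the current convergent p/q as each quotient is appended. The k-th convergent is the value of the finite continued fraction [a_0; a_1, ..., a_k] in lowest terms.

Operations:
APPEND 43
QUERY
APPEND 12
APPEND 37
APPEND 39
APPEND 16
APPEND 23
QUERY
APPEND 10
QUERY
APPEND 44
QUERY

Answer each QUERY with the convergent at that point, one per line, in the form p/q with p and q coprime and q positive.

APPEND 43: p_0 = 43·1 + 0 = 43, q_0 = 43·0 + 1 = 1 → 43/1
APPEND 12: p_1 = 12·43 + 1 = 517, q_1 = 12·1 + 0 = 12 → 517/12
APPEND 37: p_2 = 37·517 + 43 = 19172, q_2 = 37·12 + 1 = 445 → 19172/445
APPEND 39: p_3 = 39·19172 + 517 = 748225, q_3 = 39·445 + 12 = 17367 → 748225/17367
APPEND 16: p_4 = 16·748225 + 19172 = 11990772, q_4 = 16·17367 + 445 = 278317 → 11990772/278317
APPEND 23: p_5 = 23·11990772 + 748225 = 276535981, q_5 = 23·278317 + 17367 = 6418658 → 276535981/6418658
APPEND 10: p_6 = 10·276535981 + 11990772 = 2777350582, q_6 = 10·6418658 + 278317 = 64464897 → 2777350582/64464897
APPEND 44: p_7 = 44·2777350582 + 276535981 = 122479961589, q_7 = 44·64464897 + 6418658 = 2842874126 → 122479961589/2842874126

43/1
276535981/6418658
2777350582/64464897
122479961589/2842874126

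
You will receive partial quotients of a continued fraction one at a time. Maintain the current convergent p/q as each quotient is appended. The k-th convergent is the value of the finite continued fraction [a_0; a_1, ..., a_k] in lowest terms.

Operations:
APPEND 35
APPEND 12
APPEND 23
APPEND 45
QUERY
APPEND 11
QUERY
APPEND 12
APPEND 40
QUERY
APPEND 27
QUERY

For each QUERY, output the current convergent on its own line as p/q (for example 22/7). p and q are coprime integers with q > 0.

437731/12477
4824759/137524
2338218319/66648124
63190229452/1801162113

APPEND 35: p_0 = 35·1 + 0 = 35, q_0 = 35·0 + 1 = 1 → 35/1
APPEND 12: p_1 = 12·35 + 1 = 421, q_1 = 12·1 + 0 = 12 → 421/12
APPEND 23: p_2 = 23·421 + 35 = 9718, q_2 = 23·12 + 1 = 277 → 9718/277
APPEND 45: p_3 = 45·9718 + 421 = 437731, q_3 = 45·277 + 12 = 12477 → 437731/12477
APPEND 11: p_4 = 11·437731 + 9718 = 4824759, q_4 = 11·12477 + 277 = 137524 → 4824759/137524
APPEND 12: p_5 = 12·4824759 + 437731 = 58334839, q_5 = 12·137524 + 12477 = 1662765 → 58334839/1662765
APPEND 40: p_6 = 40·58334839 + 4824759 = 2338218319, q_6 = 40·1662765 + 137524 = 66648124 → 2338218319/66648124
APPEND 27: p_7 = 27·2338218319 + 58334839 = 63190229452, q_7 = 27·66648124 + 1662765 = 1801162113 → 63190229452/1801162113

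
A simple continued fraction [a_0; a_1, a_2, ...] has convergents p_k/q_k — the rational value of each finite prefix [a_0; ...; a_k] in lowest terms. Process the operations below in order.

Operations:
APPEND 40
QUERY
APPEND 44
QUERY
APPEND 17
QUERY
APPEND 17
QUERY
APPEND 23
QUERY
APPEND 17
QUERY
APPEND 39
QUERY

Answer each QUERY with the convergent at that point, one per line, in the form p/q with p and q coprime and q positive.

40/1
1761/44
29977/749
511370/12777
11791487/294620
200966649/5021317
7849490798/196125983

APPEND 40: p_0 = 40·1 + 0 = 40, q_0 = 40·0 + 1 = 1 → 40/1
APPEND 44: p_1 = 44·40 + 1 = 1761, q_1 = 44·1 + 0 = 44 → 1761/44
APPEND 17: p_2 = 17·1761 + 40 = 29977, q_2 = 17·44 + 1 = 749 → 29977/749
APPEND 17: p_3 = 17·29977 + 1761 = 511370, q_3 = 17·749 + 44 = 12777 → 511370/12777
APPEND 23: p_4 = 23·511370 + 29977 = 11791487, q_4 = 23·12777 + 749 = 294620 → 11791487/294620
APPEND 17: p_5 = 17·11791487 + 511370 = 200966649, q_5 = 17·294620 + 12777 = 5021317 → 200966649/5021317
APPEND 39: p_6 = 39·200966649 + 11791487 = 7849490798, q_6 = 39·5021317 + 294620 = 196125983 → 7849490798/196125983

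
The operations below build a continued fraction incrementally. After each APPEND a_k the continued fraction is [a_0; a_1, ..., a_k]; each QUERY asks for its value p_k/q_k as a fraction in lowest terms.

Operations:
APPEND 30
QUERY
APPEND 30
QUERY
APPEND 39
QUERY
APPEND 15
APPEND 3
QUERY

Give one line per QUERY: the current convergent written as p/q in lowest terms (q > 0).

30/1
901/30
35169/1171
1620477/53956

APPEND 30: p_0 = 30·1 + 0 = 30, q_0 = 30·0 + 1 = 1 → 30/1
APPEND 30: p_1 = 30·30 + 1 = 901, q_1 = 30·1 + 0 = 30 → 901/30
APPEND 39: p_2 = 39·901 + 30 = 35169, q_2 = 39·30 + 1 = 1171 → 35169/1171
APPEND 15: p_3 = 15·35169 + 901 = 528436, q_3 = 15·1171 + 30 = 17595 → 528436/17595
APPEND 3: p_4 = 3·528436 + 35169 = 1620477, q_4 = 3·17595 + 1171 = 53956 → 1620477/53956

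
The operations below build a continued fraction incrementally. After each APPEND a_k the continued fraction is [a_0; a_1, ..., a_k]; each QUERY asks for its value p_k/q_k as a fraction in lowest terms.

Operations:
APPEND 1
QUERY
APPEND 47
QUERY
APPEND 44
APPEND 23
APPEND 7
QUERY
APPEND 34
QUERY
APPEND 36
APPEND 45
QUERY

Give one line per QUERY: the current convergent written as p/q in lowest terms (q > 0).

APPEND 1: p_0 = 1·1 + 0 = 1, q_0 = 1·0 + 1 = 1 → 1/1
APPEND 47: p_1 = 47·1 + 1 = 48, q_1 = 47·1 + 0 = 47 → 48/47
APPEND 44: p_2 = 44·48 + 1 = 2113, q_2 = 44·47 + 1 = 2069 → 2113/2069
APPEND 23: p_3 = 23·2113 + 48 = 48647, q_3 = 23·2069 + 47 = 47634 → 48647/47634
APPEND 7: p_4 = 7·48647 + 2113 = 342642, q_4 = 7·47634 + 2069 = 335507 → 342642/335507
APPEND 34: p_5 = 34·342642 + 48647 = 11698475, q_5 = 34·335507 + 47634 = 11454872 → 11698475/11454872
APPEND 36: p_6 = 36·11698475 + 342642 = 421487742, q_6 = 36·11454872 + 335507 = 412710899 → 421487742/412710899
APPEND 45: p_7 = 45·421487742 + 11698475 = 18978646865, q_7 = 45·412710899 + 11454872 = 18583445327 → 18978646865/18583445327

1/1
48/47
342642/335507
11698475/11454872
18978646865/18583445327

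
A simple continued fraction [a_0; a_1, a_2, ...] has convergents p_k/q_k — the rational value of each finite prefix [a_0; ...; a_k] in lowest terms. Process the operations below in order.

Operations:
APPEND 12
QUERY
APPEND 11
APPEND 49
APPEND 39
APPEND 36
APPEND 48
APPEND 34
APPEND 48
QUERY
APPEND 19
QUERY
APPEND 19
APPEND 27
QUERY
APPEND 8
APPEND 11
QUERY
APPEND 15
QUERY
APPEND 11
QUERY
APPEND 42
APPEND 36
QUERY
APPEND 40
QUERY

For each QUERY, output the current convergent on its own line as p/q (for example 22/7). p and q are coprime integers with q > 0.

APPEND 12: p_0 = 12·1 + 0 = 12, q_0 = 12·0 + 1 = 1 → 12/1
APPEND 11: p_1 = 11·12 + 1 = 133, q_1 = 11·1 + 0 = 11 → 133/11
APPEND 49: p_2 = 49·133 + 12 = 6529, q_2 = 49·11 + 1 = 540 → 6529/540
APPEND 39: p_3 = 39·6529 + 133 = 254764, q_3 = 39·540 + 11 = 21071 → 254764/21071
APPEND 36: p_4 = 36·254764 + 6529 = 9178033, q_4 = 36·21071 + 540 = 759096 → 9178033/759096
APPEND 48: p_5 = 48·9178033 + 254764 = 440800348, q_5 = 48·759096 + 21071 = 36457679 → 440800348/36457679
APPEND 34: p_6 = 34·440800348 + 9178033 = 14996389865, q_6 = 34·36457679 + 759096 = 1240320182 → 14996389865/1240320182
APPEND 48: p_7 = 48·14996389865 + 440800348 = 720267513868, q_7 = 48·1240320182 + 36457679 = 59571826415 → 720267513868/59571826415
APPEND 19: p_8 = 19·720267513868 + 14996389865 = 13700079153357, q_8 = 19·59571826415 + 1240320182 = 1133105022067 → 13700079153357/1133105022067
APPEND 19: p_9 = 19·13700079153357 + 720267513868 = 261021771427651, q_9 = 19·1133105022067 + 59571826415 = 21588567245688 → 261021771427651/21588567245688
APPEND 27: p_10 = 27·261021771427651 + 13700079153357 = 7061287907699934, q_10 = 27·21588567245688 + 1133105022067 = 584024420655643 → 7061287907699934/584024420655643
APPEND 8: p_11 = 8·7061287907699934 + 261021771427651 = 56751325033027123, q_11 = 8·584024420655643 + 21588567245688 = 4693783932490832 → 56751325033027123/4693783932490832
APPEND 11: p_12 = 11·56751325033027123 + 7061287907699934 = 631325863270998287, q_12 = 11·4693783932490832 + 584024420655643 = 52215647678054795 → 631325863270998287/52215647678054795
APPEND 15: p_13 = 15·631325863270998287 + 56751325033027123 = 9526639274098001428, q_13 = 15·52215647678054795 + 4693783932490832 = 787928499103312757 → 9526639274098001428/787928499103312757
APPEND 11: p_14 = 11·9526639274098001428 + 631325863270998287 = 105424357878349013995, q_14 = 11·787928499103312757 + 52215647678054795 = 8719429137814495122 → 105424357878349013995/8719429137814495122
APPEND 42: p_15 = 42·105424357878349013995 + 9526639274098001428 = 4437349670164756589218, q_15 = 42·8719429137814495122 + 787928499103312757 = 367003952287312107881 → 4437349670164756589218/367003952287312107881
APPEND 36: p_16 = 36·4437349670164756589218 + 105424357878349013995 = 159850012483809586225843, q_16 = 36·367003952287312107881 + 8719429137814495122 = 13220861711481050378838 → 159850012483809586225843/13220861711481050378838
APPEND 40: p_17 = 40·159850012483809586225843 + 4437349670164756589218 = 6398437849022548205622938, q_17 = 40·13220861711481050378838 + 367003952287312107881 = 529201472411529327261401 → 6398437849022548205622938/529201472411529327261401

12/1
720267513868/59571826415
13700079153357/1133105022067
7061287907699934/584024420655643
631325863270998287/52215647678054795
9526639274098001428/787928499103312757
105424357878349013995/8719429137814495122
159850012483809586225843/13220861711481050378838
6398437849022548205622938/529201472411529327261401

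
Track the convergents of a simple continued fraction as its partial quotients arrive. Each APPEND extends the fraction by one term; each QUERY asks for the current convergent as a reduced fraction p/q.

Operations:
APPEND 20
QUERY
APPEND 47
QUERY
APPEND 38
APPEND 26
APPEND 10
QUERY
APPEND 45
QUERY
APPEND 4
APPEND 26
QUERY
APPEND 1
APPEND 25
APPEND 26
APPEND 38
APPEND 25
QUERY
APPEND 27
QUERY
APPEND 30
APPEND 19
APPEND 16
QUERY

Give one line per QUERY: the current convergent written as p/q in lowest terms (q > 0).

APPEND 20: p_0 = 20·1 + 0 = 20, q_0 = 20·0 + 1 = 1 → 20/1
APPEND 47: p_1 = 47·20 + 1 = 941, q_1 = 47·1 + 0 = 47 → 941/47
APPEND 38: p_2 = 38·941 + 20 = 35778, q_2 = 38·47 + 1 = 1787 → 35778/1787
APPEND 26: p_3 = 26·35778 + 941 = 931169, q_3 = 26·1787 + 47 = 46509 → 931169/46509
APPEND 10: p_4 = 10·931169 + 35778 = 9347468, q_4 = 10·46509 + 1787 = 466877 → 9347468/466877
APPEND 45: p_5 = 45·9347468 + 931169 = 421567229, q_5 = 45·466877 + 46509 = 21055974 → 421567229/21055974
APPEND 4: p_6 = 4·421567229 + 9347468 = 1695616384, q_6 = 4·21055974 + 466877 = 84690773 → 1695616384/84690773
APPEND 26: p_7 = 26·1695616384 + 421567229 = 44507593213, q_7 = 26·84690773 + 21055974 = 2223016072 → 44507593213/2223016072
APPEND 1: p_8 = 1·44507593213 + 1695616384 = 46203209597, q_8 = 1·2223016072 + 84690773 = 2307706845 → 46203209597/2307706845
APPEND 25: p_9 = 25·46203209597 + 44507593213 = 1199587833138, q_9 = 25·2307706845 + 2223016072 = 59915687197 → 1199587833138/59915687197
APPEND 26: p_10 = 26·1199587833138 + 46203209597 = 31235486871185, q_10 = 26·59915687197 + 2307706845 = 1560115573967 → 31235486871185/1560115573967
APPEND 38: p_11 = 38·31235486871185 + 1199587833138 = 1188148088938168, q_11 = 38·1560115573967 + 59915687197 = 59344307497943 → 1188148088938168/59344307497943
APPEND 25: p_12 = 25·1188148088938168 + 31235486871185 = 29734937710325385, q_12 = 25·59344307497943 + 1560115573967 = 1485167803022542 → 29734937710325385/1485167803022542
APPEND 27: p_13 = 27·29734937710325385 + 1188148088938168 = 804031466267723563, q_13 = 27·1485167803022542 + 59344307497943 = 40158874989106577 → 804031466267723563/40158874989106577
APPEND 30: p_14 = 30·804031466267723563 + 29734937710325385 = 24150678925742032275, q_14 = 30·40158874989106577 + 1485167803022542 = 1206251417476219852 → 24150678925742032275/1206251417476219852
APPEND 19: p_15 = 19·24150678925742032275 + 804031466267723563 = 459666931055366336788, q_15 = 19·1206251417476219852 + 40158874989106577 = 22958935807037283765 → 459666931055366336788/22958935807037283765
APPEND 16: p_16 = 16·459666931055366336788 + 24150678925742032275 = 7378821575811603420883, q_16 = 16·22958935807037283765 + 1206251417476219852 = 368549224330072760092 → 7378821575811603420883/368549224330072760092

20/1
941/47
9347468/466877
421567229/21055974
44507593213/2223016072
29734937710325385/1485167803022542
804031466267723563/40158874989106577
7378821575811603420883/368549224330072760092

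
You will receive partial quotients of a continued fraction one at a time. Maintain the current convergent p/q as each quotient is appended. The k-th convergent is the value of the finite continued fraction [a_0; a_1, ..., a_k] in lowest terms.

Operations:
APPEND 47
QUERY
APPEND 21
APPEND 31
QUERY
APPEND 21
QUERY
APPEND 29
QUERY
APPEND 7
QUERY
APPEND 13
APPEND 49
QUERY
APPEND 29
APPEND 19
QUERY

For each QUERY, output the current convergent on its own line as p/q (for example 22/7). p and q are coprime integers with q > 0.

APPEND 47: p_0 = 47·1 + 0 = 47, q_0 = 47·0 + 1 = 1 → 47/1
APPEND 21: p_1 = 21·47 + 1 = 988, q_1 = 21·1 + 0 = 21 → 988/21
APPEND 31: p_2 = 31·988 + 47 = 30675, q_2 = 31·21 + 1 = 652 → 30675/652
APPEND 21: p_3 = 21·30675 + 988 = 645163, q_3 = 21·652 + 21 = 13713 → 645163/13713
APPEND 29: p_4 = 29·645163 + 30675 = 18740402, q_4 = 29·13713 + 652 = 398329 → 18740402/398329
APPEND 7: p_5 = 7·18740402 + 645163 = 131827977, q_5 = 7·398329 + 13713 = 2802016 → 131827977/2802016
APPEND 13: p_6 = 13·131827977 + 18740402 = 1732504103, q_6 = 13·2802016 + 398329 = 36824537 → 1732504103/36824537
APPEND 49: p_7 = 49·1732504103 + 131827977 = 85024529024, q_7 = 49·36824537 + 2802016 = 1807204329 → 85024529024/1807204329
APPEND 29: p_8 = 29·85024529024 + 1732504103 = 2467443845799, q_8 = 29·1807204329 + 36824537 = 52445750078 → 2467443845799/52445750078
APPEND 19: p_9 = 19·2467443845799 + 85024529024 = 46966457599205, q_9 = 19·52445750078 + 1807204329 = 998276455811 → 46966457599205/998276455811

47/1
30675/652
645163/13713
18740402/398329
131827977/2802016
85024529024/1807204329
46966457599205/998276455811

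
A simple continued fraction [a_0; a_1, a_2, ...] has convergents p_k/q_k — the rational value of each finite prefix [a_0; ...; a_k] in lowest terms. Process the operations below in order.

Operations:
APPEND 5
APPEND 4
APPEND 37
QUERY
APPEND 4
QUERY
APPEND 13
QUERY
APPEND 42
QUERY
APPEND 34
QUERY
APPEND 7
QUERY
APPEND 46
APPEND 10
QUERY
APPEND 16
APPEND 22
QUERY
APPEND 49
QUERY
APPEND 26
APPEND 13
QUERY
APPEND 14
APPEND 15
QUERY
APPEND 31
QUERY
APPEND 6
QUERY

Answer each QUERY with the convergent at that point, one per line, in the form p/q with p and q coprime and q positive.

APPEND 5: p_0 = 5·1 + 0 = 5, q_0 = 5·0 + 1 = 1 → 5/1
APPEND 4: p_1 = 4·5 + 1 = 21, q_1 = 4·1 + 0 = 4 → 21/4
APPEND 37: p_2 = 37·21 + 5 = 782, q_2 = 37·4 + 1 = 149 → 782/149
APPEND 4: p_3 = 4·782 + 21 = 3149, q_3 = 4·149 + 4 = 600 → 3149/600
APPEND 13: p_4 = 13·3149 + 782 = 41719, q_4 = 13·600 + 149 = 7949 → 41719/7949
APPEND 42: p_5 = 42·41719 + 3149 = 1755347, q_5 = 42·7949 + 600 = 334458 → 1755347/334458
APPEND 34: p_6 = 34·1755347 + 41719 = 59723517, q_6 = 34·334458 + 7949 = 11379521 → 59723517/11379521
APPEND 7: p_7 = 7·59723517 + 1755347 = 419819966, q_7 = 7·11379521 + 334458 = 79991105 → 419819966/79991105
APPEND 46: p_8 = 46·419819966 + 59723517 = 19371441953, q_8 = 46·79991105 + 11379521 = 3690970351 → 19371441953/3690970351
APPEND 10: p_9 = 10·19371441953 + 419819966 = 194134239496, q_9 = 10·3690970351 + 79991105 = 36989694615 → 194134239496/36989694615
APPEND 16: p_10 = 16·194134239496 + 19371441953 = 3125519273889, q_10 = 16·36989694615 + 3690970351 = 595526084191 → 3125519273889/595526084191
APPEND 22: p_11 = 22·3125519273889 + 194134239496 = 68955558265054, q_11 = 22·595526084191 + 36989694615 = 13138563546817 → 68955558265054/13138563546817
APPEND 49: p_12 = 49·68955558265054 + 3125519273889 = 3381947874261535, q_12 = 49·13138563546817 + 595526084191 = 644385139878224 → 3381947874261535/644385139878224
APPEND 26: p_13 = 26·3381947874261535 + 68955558265054 = 87999600289064964, q_13 = 26·644385139878224 + 13138563546817 = 16767152200380641 → 87999600289064964/16767152200380641
APPEND 13: p_14 = 13·87999600289064964 + 3381947874261535 = 1147376751632106067, q_14 = 13·16767152200380641 + 644385139878224 = 218617363744826557 → 1147376751632106067/218617363744826557
APPEND 14: p_15 = 14·1147376751632106067 + 87999600289064964 = 16151274123138549902, q_15 = 14·218617363744826557 + 16767152200380641 = 3077410244627952439 → 16151274123138549902/3077410244627952439
APPEND 15: p_16 = 15·16151274123138549902 + 1147376751632106067 = 243416488598710354597, q_16 = 15·3077410244627952439 + 218617363744826557 = 46379771033164113142 → 243416488598710354597/46379771033164113142
APPEND 31: p_17 = 31·243416488598710354597 + 16151274123138549902 = 7562062420683159542409, q_17 = 31·46379771033164113142 + 3077410244627952439 = 1440850312272715459841 → 7562062420683159542409/1440850312272715459841
APPEND 6: p_18 = 6·7562062420683159542409 + 243416488598710354597 = 45615791012697667609051, q_18 = 6·1440850312272715459841 + 46379771033164113142 = 8691481644669456872188 → 45615791012697667609051/8691481644669456872188

782/149
3149/600
41719/7949
1755347/334458
59723517/11379521
419819966/79991105
194134239496/36989694615
68955558265054/13138563546817
3381947874261535/644385139878224
1147376751632106067/218617363744826557
243416488598710354597/46379771033164113142
7562062420683159542409/1440850312272715459841
45615791012697667609051/8691481644669456872188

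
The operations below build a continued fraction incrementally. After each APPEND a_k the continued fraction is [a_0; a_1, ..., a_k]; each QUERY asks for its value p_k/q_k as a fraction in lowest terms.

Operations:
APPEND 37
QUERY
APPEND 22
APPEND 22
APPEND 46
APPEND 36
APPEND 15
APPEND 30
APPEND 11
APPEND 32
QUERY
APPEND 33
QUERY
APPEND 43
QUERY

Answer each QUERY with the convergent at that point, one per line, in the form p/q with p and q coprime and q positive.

APPEND 37: p_0 = 37·1 + 0 = 37, q_0 = 37·0 + 1 = 1 → 37/1
APPEND 22: p_1 = 22·37 + 1 = 815, q_1 = 22·1 + 0 = 22 → 815/22
APPEND 22: p_2 = 22·815 + 37 = 17967, q_2 = 22·22 + 1 = 485 → 17967/485
APPEND 46: p_3 = 46·17967 + 815 = 827297, q_3 = 46·485 + 22 = 22332 → 827297/22332
APPEND 36: p_4 = 36·827297 + 17967 = 29800659, q_4 = 36·22332 + 485 = 804437 → 29800659/804437
APPEND 15: p_5 = 15·29800659 + 827297 = 447837182, q_5 = 15·804437 + 22332 = 12088887 → 447837182/12088887
APPEND 30: p_6 = 30·447837182 + 29800659 = 13464916119, q_6 = 30·12088887 + 804437 = 363471047 → 13464916119/363471047
APPEND 11: p_7 = 11·13464916119 + 447837182 = 148561914491, q_7 = 11·363471047 + 12088887 = 4010270404 → 148561914491/4010270404
APPEND 32: p_8 = 32·148561914491 + 13464916119 = 4767446179831, q_8 = 32·4010270404 + 363471047 = 128692123975 → 4767446179831/128692123975
APPEND 33: p_9 = 33·4767446179831 + 148561914491 = 157474285848914, q_9 = 33·128692123975 + 4010270404 = 4250850361579 → 157474285848914/4250850361579
APPEND 43: p_10 = 43·157474285848914 + 4767446179831 = 6776161737683133, q_10 = 43·4250850361579 + 128692123975 = 182915257671872 → 6776161737683133/182915257671872

37/1
4767446179831/128692123975
157474285848914/4250850361579
6776161737683133/182915257671872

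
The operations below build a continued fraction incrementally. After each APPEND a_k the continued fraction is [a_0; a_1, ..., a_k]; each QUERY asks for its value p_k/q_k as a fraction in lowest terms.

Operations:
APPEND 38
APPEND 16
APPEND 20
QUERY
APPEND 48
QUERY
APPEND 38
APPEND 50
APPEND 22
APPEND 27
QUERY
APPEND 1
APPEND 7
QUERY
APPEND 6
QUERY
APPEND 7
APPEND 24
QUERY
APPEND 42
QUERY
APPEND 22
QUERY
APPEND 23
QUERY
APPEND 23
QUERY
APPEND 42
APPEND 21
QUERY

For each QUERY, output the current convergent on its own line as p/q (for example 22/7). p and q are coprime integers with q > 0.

APPEND 38: p_0 = 38·1 + 0 = 38, q_0 = 38·0 + 1 = 1 → 38/1
APPEND 16: p_1 = 16·38 + 1 = 609, q_1 = 16·1 + 0 = 16 → 609/16
APPEND 20: p_2 = 20·609 + 38 = 12218, q_2 = 20·16 + 1 = 321 → 12218/321
APPEND 48: p_3 = 48·12218 + 609 = 587073, q_3 = 48·321 + 16 = 15424 → 587073/15424
APPEND 38: p_4 = 38·587073 + 12218 = 22320992, q_4 = 38·15424 + 321 = 586433 → 22320992/586433
APPEND 50: p_5 = 50·22320992 + 587073 = 1116636673, q_5 = 50·586433 + 15424 = 29337074 → 1116636673/29337074
APPEND 22: p_6 = 22·1116636673 + 22320992 = 24588327798, q_6 = 22·29337074 + 586433 = 646002061 → 24588327798/646002061
APPEND 27: p_7 = 27·24588327798 + 1116636673 = 665001487219, q_7 = 27·646002061 + 29337074 = 17471392721 → 665001487219/17471392721
APPEND 1: p_8 = 1·665001487219 + 24588327798 = 689589815017, q_8 = 1·17471392721 + 646002061 = 18117394782 → 689589815017/18117394782
APPEND 7: p_9 = 7·689589815017 + 665001487219 = 5492130192338, q_9 = 7·18117394782 + 17471392721 = 144293156195 → 5492130192338/144293156195
APPEND 6: p_10 = 6·5492130192338 + 689589815017 = 33642370969045, q_10 = 6·144293156195 + 18117394782 = 883876331952 → 33642370969045/883876331952
APPEND 7: p_11 = 7·33642370969045 + 5492130192338 = 240988726975653, q_11 = 7·883876331952 + 144293156195 = 6331427479859 → 240988726975653/6331427479859
APPEND 24: p_12 = 24·240988726975653 + 33642370969045 = 5817371818384717, q_12 = 24·6331427479859 + 883876331952 = 152838135848568 → 5817371818384717/152838135848568
APPEND 42: p_13 = 42·5817371818384717 + 240988726975653 = 244570605099133767, q_13 = 42·152838135848568 + 6331427479859 = 6425533133119715 → 244570605099133767/6425533133119715
APPEND 22: p_14 = 22·244570605099133767 + 5817371818384717 = 5386370683999327591, q_14 = 22·6425533133119715 + 152838135848568 = 141514567064482298 → 5386370683999327591/141514567064482298
APPEND 23: p_15 = 23·5386370683999327591 + 244570605099133767 = 124131096337083668360, q_15 = 23·141514567064482298 + 6425533133119715 = 3261260575616212569 → 124131096337083668360/3261260575616212569
APPEND 23: p_16 = 23·124131096337083668360 + 5386370683999327591 = 2860401586436923699871, q_16 = 23·3261260575616212569 + 141514567064482298 = 75150507806237371385 → 2860401586436923699871/75150507806237371385
APPEND 42: p_17 = 42·2860401586436923699871 + 124131096337083668360 = 120260997726687879062942, q_17 = 42·75150507806237371385 + 3261260575616212569 = 3159582588437585810739 → 120260997726687879062942/3159582588437585810739
APPEND 21: p_18 = 21·120260997726687879062942 + 2860401586436923699871 = 2528341353846882384021653, q_18 = 21·3159582588437585810739 + 75150507806237371385 = 66426384864995539396904 → 2528341353846882384021653/66426384864995539396904

12218/321
587073/15424
665001487219/17471392721
5492130192338/144293156195
33642370969045/883876331952
5817371818384717/152838135848568
244570605099133767/6425533133119715
5386370683999327591/141514567064482298
124131096337083668360/3261260575616212569
2860401586436923699871/75150507806237371385
2528341353846882384021653/66426384864995539396904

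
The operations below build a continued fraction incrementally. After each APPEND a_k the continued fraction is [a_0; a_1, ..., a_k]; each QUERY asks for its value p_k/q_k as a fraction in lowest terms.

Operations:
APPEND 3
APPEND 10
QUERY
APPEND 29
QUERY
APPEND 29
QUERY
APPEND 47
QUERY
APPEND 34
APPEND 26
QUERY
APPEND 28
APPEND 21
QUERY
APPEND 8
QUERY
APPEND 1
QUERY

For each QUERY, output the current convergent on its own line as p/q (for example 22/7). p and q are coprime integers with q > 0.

APPEND 3: p_0 = 3·1 + 0 = 3, q_0 = 3·0 + 1 = 1 → 3/1
APPEND 10: p_1 = 10·3 + 1 = 31, q_1 = 10·1 + 0 = 10 → 31/10
APPEND 29: p_2 = 29·31 + 3 = 902, q_2 = 29·10 + 1 = 291 → 902/291
APPEND 29: p_3 = 29·902 + 31 = 26189, q_3 = 29·291 + 10 = 8449 → 26189/8449
APPEND 47: p_4 = 47·26189 + 902 = 1231785, q_4 = 47·8449 + 291 = 397394 → 1231785/397394
APPEND 34: p_5 = 34·1231785 + 26189 = 41906879, q_5 = 34·397394 + 8449 = 13519845 → 41906879/13519845
APPEND 26: p_6 = 26·41906879 + 1231785 = 1090810639, q_6 = 26·13519845 + 397394 = 351913364 → 1090810639/351913364
APPEND 28: p_7 = 28·1090810639 + 41906879 = 30584604771, q_7 = 28·351913364 + 13519845 = 9867094037 → 30584604771/9867094037
APPEND 21: p_8 = 21·30584604771 + 1090810639 = 643367510830, q_8 = 21·9867094037 + 351913364 = 207560888141 → 643367510830/207560888141
APPEND 8: p_9 = 8·643367510830 + 30584604771 = 5177524691411, q_9 = 8·207560888141 + 9867094037 = 1670354199165 → 5177524691411/1670354199165
APPEND 1: p_10 = 1·5177524691411 + 643367510830 = 5820892202241, q_10 = 1·1670354199165 + 207560888141 = 1877915087306 → 5820892202241/1877915087306

31/10
902/291
26189/8449
1231785/397394
1090810639/351913364
643367510830/207560888141
5177524691411/1670354199165
5820892202241/1877915087306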